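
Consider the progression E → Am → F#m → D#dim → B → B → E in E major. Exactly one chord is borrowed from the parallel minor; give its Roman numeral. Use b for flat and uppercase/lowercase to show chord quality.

In E major the diatonic chords are E, F#m, G#m, A, B, C#m, D#dim. E, F#m, D#dim and B are all diatonic. Am (A–C–E) is not: scale degree 4 in E major carries A (IV). In E minor the chord on that degree is Am, so here it functions as iv, borrowed from the parallel minor.

iv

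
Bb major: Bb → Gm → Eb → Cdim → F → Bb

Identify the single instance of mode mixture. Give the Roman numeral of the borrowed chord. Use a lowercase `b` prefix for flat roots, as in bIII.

The diatonic triads in Bb major are Bb, Cm, Dm, Eb, F, Gm, Adim. Of the given chords, Bb, Gm, Eb and F are diatonic. But Cdim (C–Eb–Gb) is foreign: the diatonic ii on degree 2 is Cm, whereas Cdim comes from Bb minor. It is labeled ii°.

ii°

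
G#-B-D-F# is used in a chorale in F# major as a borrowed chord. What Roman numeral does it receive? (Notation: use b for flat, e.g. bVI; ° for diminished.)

iiø7

G# is scale degree 2 in F# major. Diatonically F# major has G#m (ii) on that degree; G#–B–D–F# is instead the half-diminished-seventh chord native to F# minor, so it takes the label iiø7.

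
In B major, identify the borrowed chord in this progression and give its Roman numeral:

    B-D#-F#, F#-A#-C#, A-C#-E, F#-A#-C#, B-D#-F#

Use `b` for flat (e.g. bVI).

bVII

The diatonic triads in B major are B, C#m, D#m, E, F#, G#m, A#dim. B–D#–F# = B and F#–A#–C# = F# both belong to that set. But A–C#–E is foreign: the diatonic vii° on degree 7 is A#dim, whereas A comes from B minor. It is labeled bVII.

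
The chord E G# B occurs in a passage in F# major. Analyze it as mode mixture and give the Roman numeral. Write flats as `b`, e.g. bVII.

bVII

The root E is the lowered 7th scale degree — diatonically F# major has E# there. E–G#–B is a major chord — the form found in F# minor, not the diatonic vii° (E#dim). Borrowed into F# major it is written bVII.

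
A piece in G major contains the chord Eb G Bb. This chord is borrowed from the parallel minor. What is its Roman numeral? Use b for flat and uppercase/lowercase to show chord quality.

bVI

Eb is the lowered form of scale degree 6 in G major (the diatonic degree 6 is E). Diatonically G major has Em (vi) on that degree; Eb–G–Bb is instead the major chord native to G minor, so it takes the label bVI.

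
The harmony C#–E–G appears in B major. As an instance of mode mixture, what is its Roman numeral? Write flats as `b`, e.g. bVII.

The root C# is the diatonic 2nd degree of B major; the borrowing shows in the chord quality. C#–E–G is a diminished chord — the form found in B minor, not the diatonic ii (C#m). Borrowed into B major it is written ii°.

ii°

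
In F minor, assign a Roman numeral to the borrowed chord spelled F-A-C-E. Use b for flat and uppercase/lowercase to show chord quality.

The root F is the diatonic 1st degree of F minor; the borrowing shows in the chord quality. Diatonically F minor has Fm (i) on that degree; F–A–C–E is instead the major-seventh chord native to F major, so it takes the label Imaj7.

Imaj7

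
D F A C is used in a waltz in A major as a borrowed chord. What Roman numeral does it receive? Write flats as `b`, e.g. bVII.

The root D is the diatonic 4th degree of A major; the borrowing shows in the chord quality. D–F–A–C is a minor-seventh chord — the form found in A minor, not the diatonic IV (D). Borrowed into A major it is written iv7.

iv7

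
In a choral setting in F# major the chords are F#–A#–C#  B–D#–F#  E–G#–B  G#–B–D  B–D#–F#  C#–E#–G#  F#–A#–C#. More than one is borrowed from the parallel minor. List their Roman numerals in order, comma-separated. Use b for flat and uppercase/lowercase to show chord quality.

In F# major the diatonic chords are F#, G#m, A#m, B, C#, D#m, E#dim. F#–A#–C# = F#, B–D#–F# = B and C#–E#–G# = C# all belong to that set. E–G#–B doesn't fit — on degree 7 F# major would have E#dim (vii°). E is the degree-7 chord of F# minor, so it is the borrowed bVII. G#–B–D is not: scale degree 2 in F# major carries G#m (ii). In F# minor the chord on that degree is G#dim, so here it functions as ii°, borrowed from the parallel minor.

bVII, ii°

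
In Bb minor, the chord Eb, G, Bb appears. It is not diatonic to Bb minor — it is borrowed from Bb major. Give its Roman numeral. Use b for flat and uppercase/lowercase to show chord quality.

The root Eb is the diatonic 4th degree of Bb minor; the borrowing shows in the chord quality. Eb–G–Bb is a major chord — the form found in Bb major, not the diatonic iv (Ebm). Borrowed into Bb minor it is written IV.

IV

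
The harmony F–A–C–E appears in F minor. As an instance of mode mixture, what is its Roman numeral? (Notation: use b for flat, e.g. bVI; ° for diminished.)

Imaj7

F is scale degree 1 in F minor. Diatonically F minor has Fm (i) on that degree; F–A–C–E is instead the major-seventh chord native to F major, so it takes the label Imaj7.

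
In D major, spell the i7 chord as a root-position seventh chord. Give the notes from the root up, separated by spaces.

D F A C

i7 is built on scale degree 1, which is D in both D major and its parallel. Building the minor-seventh chord from the parallel minor on D: D–F–A–C.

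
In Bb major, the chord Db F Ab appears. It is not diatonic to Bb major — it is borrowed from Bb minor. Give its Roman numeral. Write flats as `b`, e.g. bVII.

bIII

Db is the lowered form of scale degree 3 in Bb major (the diatonic degree 3 is D). Db–F–Ab is a major chord — the form found in Bb minor, not the diatonic iii (Dm). Borrowed into Bb major it is written bIII.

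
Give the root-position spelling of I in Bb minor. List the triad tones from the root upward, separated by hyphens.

I is built on scale degree 1, which is Bb in both Bb minor and its parallel. Building the major chord from the parallel major on Bb: Bb–D–F.

Bb-D-F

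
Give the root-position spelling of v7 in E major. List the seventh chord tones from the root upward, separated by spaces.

B D F# A

v7 is built on scale degree 5, which is B in both E major and its parallel. In E minor the chord on B is B–D–F#–A.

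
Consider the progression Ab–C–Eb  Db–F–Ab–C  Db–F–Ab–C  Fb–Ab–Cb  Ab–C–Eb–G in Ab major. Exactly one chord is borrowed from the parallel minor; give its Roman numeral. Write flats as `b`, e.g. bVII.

Ab major has the diatonic set Ab, Bbm, Cm, Db, Eb, Fm, Gdim. Of the given chords, Ab–C–Eb = Ab, Db–F–Ab–C = Dbmaj7 and Ab–C–Eb–G = Abmaj7 are diatonic. Fb–Ab–Cb is not: scale degree 6 in Ab major carries Fm (vi). In Ab minor the chord on that degree is Fb, so here it functions as bVI, borrowed from the parallel minor.

bVI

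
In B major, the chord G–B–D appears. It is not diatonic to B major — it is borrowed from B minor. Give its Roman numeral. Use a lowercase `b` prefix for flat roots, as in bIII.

bVI

The root G is the lowered 6th scale degree — diatonically B major has G# there. G–B–D is a major chord — the form found in B minor, not the diatonic vi (G#m). Borrowed into B major it is written bVI.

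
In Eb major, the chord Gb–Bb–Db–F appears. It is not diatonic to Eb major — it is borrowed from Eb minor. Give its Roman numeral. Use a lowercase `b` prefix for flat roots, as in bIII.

Gb is the lowered form of scale degree 3 in Eb major (the diatonic degree 3 is G). The diatonic chord on degree 3 would be Gm (iii), but Gb–Bb–Db–F is the major-seventh chord from Eb minor. As a borrowed chord it is labeled bIIImaj7.

bIIImaj7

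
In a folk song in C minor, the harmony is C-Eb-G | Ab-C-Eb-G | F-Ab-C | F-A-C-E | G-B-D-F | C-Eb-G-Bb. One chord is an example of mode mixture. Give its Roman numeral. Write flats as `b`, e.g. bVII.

In C minor (with V from harmonic minor) the diatonic chords are Cm, Ddim, Eb, Fm, G, Ab, Bb. C–Eb–G = Cm, Ab–C–Eb–G = Abmaj7, F–Ab–C = Fm, G–B–D–F = G7 and C–Eb–G–Bb = Cm7 are all diatonic. F–A–C–E is not: scale degree 4 in C minor carries Fm (iv). In C major the chord on that degree is Fmaj7, so here it functions as IVmaj7, borrowed from the parallel major.

IVmaj7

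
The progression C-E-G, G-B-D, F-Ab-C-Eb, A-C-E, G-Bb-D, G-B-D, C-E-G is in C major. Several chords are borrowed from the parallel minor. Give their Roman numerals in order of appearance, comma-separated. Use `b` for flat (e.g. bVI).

iv7, v

In C major the diatonic chords are C, Dm, Em, F, G, Am, Bdim. Of the given chords, C–E–G = C, G–B–D = G and A–C–E = Am are diatonic. F–Ab–C–Eb doesn't fit — on degree 4 C major would have F (IV). Fm7 is the degree-4 chord of C minor, so it is the borrowed iv7. G–Bb–D is not: scale degree 5 in C major carries G (V). In C minor the chord on that degree is Gm, so here it functions as v, borrowed from the parallel minor.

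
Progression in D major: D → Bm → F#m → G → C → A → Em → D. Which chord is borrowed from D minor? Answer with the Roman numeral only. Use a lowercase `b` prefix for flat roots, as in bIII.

bVII

The diatonic triads in D major are D, Em, F#m, G, A, Bm, C#dim. Of the given chords, D, Bm, F#m, G, A and Em are diatonic. But C (C–E–G) is foreign: the diatonic vii° on degree 7 is C#dim, whereas C comes from D minor. It is labeled bVII.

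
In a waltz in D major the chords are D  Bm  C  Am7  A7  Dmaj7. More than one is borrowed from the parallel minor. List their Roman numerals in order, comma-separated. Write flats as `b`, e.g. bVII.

In D major the diatonic chords are D, Em, F#m, G, A, Bm, C#dim. Of the given chords, D, Bm, A7 and Dmaj7 are diatonic. C (C–E–G) doesn't fit — on degree 7 D major would have C#dim (vii°). C is the degree-7 chord of D minor, so it is the borrowed bVII. But Am7 (A–C–E–G) is foreign: the diatonic V on degree 5 is A, whereas Am7 comes from D minor. It is labeled v7.

bVII, v7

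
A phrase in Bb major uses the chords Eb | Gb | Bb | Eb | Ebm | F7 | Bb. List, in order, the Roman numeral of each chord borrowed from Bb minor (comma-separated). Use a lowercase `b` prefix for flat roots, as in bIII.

bVI, iv

Bb major has the diatonic set Bb, Cm, Dm, Eb, F, Gm, Adim. Eb, Bb and F7 all belong to that set. Gb (Gb–Bb–Db) is not: scale degree 6 in Bb major carries Gm (vi). In Bb minor the chord on that degree is Gb, so here it functions as bVI, borrowed from the parallel minor. But Ebm (Eb–Gb–Bb) is foreign: the diatonic IV on degree 4 is Eb, whereas Ebm comes from Bb minor. It is labeled iv.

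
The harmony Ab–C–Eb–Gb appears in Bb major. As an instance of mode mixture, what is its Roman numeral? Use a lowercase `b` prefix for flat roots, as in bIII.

bVII7

Ab is the lowered form of scale degree 7 in Bb major (the diatonic degree 7 is A). The diatonic chord on degree 7 would be Adim (vii°), but Ab–C–Eb–Gb is the dominant-seventh chord from Bb minor. As a borrowed chord it is labeled bVII7.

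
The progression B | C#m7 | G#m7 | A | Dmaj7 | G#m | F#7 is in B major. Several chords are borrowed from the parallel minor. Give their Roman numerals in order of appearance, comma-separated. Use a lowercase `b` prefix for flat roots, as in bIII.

The diatonic triads in B major are B, C#m, D#m, E, F#, G#m, A#dim. B, C#m7, G#m7, G#m and F#7 are all diatonic. But A (A–C#–E) is foreign: the diatonic vii° on degree 7 is A#dim, whereas A comes from B minor. It is labeled bVII. Dmaj7 (D–F#–A–C#) doesn't fit — on degree 3 B major would have D#m (iii). Dmaj7 is the degree-3 chord of B minor, so it is the borrowed bIIImaj7.

bVII, bIIImaj7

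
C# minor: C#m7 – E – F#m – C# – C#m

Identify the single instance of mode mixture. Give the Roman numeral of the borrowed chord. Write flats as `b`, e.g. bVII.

I

C# minor has the diatonic set C#m, D#dim, E, F#m, G#, A, B (with V from harmonic minor). C#m7, E, F#m and C#m are all diatonic. But C# (C#–E#–G#) is foreign: the diatonic i on degree 1 is C#m, whereas C# comes from C# major. It is labeled I.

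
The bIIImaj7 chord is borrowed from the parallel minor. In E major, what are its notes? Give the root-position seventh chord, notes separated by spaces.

Scale degree 3 in E major is G#. bIIImaj7 uses the lowered form, G, taken from E minor. In E minor the chord on G is G–B–D–F#.

G B D F#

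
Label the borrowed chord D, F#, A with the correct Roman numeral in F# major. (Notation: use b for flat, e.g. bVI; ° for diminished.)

In F# major scale degree 6 is D#; D is its lowered form, from F# minor. The diatonic chord on degree 6 would be D#m (vi), but D–F#–A is the major chord from F# minor. As a borrowed chord it is labeled bVI.

bVI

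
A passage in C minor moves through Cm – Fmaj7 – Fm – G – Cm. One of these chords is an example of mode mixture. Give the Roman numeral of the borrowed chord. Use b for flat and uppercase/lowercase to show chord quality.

In C minor (with V from harmonic minor) the diatonic chords are Cm, Ddim, Eb, Fm, G, Ab, Bb. Cm, Fm and G all belong to that set. But Fmaj7 (F–A–C–E) is foreign: the diatonic iv on degree 4 is Fm, whereas Fmaj7 comes from C major. It is labeled IVmaj7.

IVmaj7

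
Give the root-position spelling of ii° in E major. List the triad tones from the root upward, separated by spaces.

ii° is built on scale degree 2, which is F# in both E major and its parallel. In E minor the chord on F# is F#–A–C.

F# A C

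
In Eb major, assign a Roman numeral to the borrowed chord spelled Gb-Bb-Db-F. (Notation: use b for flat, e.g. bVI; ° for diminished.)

In Eb major scale degree 3 is G; Gb is its lowered form, from Eb minor. Gb–Bb–Db–F is a major-seventh chord — the form found in Eb minor, not the diatonic iii (Gm). Borrowed into Eb major it is written bIIImaj7.

bIIImaj7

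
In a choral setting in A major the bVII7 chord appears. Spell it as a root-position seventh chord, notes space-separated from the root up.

G B D F

bVII7 is built on the lowered scale degree 7. In A major degree 7 is G#; lowered it becomes G. Stacking thirds in A minor on G gives G–B–D–F.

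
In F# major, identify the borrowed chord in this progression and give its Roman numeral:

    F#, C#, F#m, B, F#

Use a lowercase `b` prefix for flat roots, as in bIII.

F# major has the diatonic set F#, G#m, A#m, B, C#, D#m, E#dim. Of the given chords, F#, C# and B are diatonic. But F#m (F#–A–C#) is foreign: the diatonic I on degree 1 is F#, whereas F#m comes from F# minor. It is labeled i.

i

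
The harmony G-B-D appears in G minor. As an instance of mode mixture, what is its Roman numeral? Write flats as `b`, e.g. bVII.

I

The root G is the diatonic 1st degree of G minor; the borrowing shows in the chord quality. The diatonic chord on degree 1 would be Gm (i), but G–B–D is the major chord from G major. As a borrowed chord it is labeled I.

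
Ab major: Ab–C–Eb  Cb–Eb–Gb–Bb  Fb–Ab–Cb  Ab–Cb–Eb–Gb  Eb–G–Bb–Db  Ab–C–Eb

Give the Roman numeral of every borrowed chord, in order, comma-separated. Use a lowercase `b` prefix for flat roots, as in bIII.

In Ab major the diatonic chords are Ab, Bbm, Cm, Db, Eb, Fm, Gdim. Ab–C–Eb = Ab and Eb–G–Bb–Db = Eb7 are both diatonic. Cb–Eb–Gb–Bb doesn't fit — on degree 3 Ab major would have Cm (iii). Cbmaj7 is the degree-3 chord of Ab minor, so it is the borrowed bIIImaj7. Fb–Ab–Cb is not: scale degree 6 in Ab major carries Fm (vi). In Ab minor the chord on that degree is Fb, so here it functions as bVI, borrowed from the parallel minor. Ab–Cb–Eb–Gb doesn't fit — on degree 1 Ab major would have Ab (I). Abm7 is the degree-1 chord of Ab minor, so it is the borrowed i7.

bIIImaj7, bVI, i7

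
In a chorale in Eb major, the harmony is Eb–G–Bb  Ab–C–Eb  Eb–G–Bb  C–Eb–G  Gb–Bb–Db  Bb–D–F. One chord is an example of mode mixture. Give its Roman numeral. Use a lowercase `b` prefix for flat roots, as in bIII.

bIII

Eb major has the diatonic set Eb, Fm, Gm, Ab, Bb, Cm, Ddim. Eb–G–Bb = Eb, Ab–C–Eb = Ab, C–Eb–G = Cm and Bb–D–F = Bb all belong to that set. Gb–Bb–Db is not: scale degree 3 in Eb major carries Gm (iii). In Eb minor the chord on that degree is Gb, so here it functions as bIII, borrowed from the parallel minor.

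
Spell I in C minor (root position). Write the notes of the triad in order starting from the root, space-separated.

I is built on scale degree 1, which is C in both C minor and its parallel. In C major the chord on C is C–E–G.

C E G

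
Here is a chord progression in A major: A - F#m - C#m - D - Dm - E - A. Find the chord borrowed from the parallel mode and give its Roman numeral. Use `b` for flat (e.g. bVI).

In A major the diatonic chords are A, Bm, C#m, D, E, F#m, G#dim. Of the given chords, A, F#m, C#m, D and E are diatonic. Dm (D–F–A) doesn't fit — on degree 4 A major would have D (IV). Dm is the degree-4 chord of A minor, so it is the borrowed iv.

iv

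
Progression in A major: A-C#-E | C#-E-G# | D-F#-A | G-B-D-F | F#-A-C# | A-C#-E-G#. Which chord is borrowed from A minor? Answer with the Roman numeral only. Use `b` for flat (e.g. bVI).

bVII7

In A major the diatonic chords are A, Bm, C#m, D, E, F#m, G#dim. A–C#–E = A, C#–E–G# = C#m, D–F#–A = D, F#–A–C# = F#m and A–C#–E–G# = Amaj7 all belong to that set. G–B–D–F doesn't fit — on degree 7 A major would have G#dim (vii°). G7 is the degree-7 chord of A minor, so it is the borrowed bVII7.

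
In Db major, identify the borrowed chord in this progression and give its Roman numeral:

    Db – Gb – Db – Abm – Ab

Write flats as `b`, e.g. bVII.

v

Db major has the diatonic set Db, Ebm, Fm, Gb, Ab, Bbm, Cdim. Db, Gb and Ab are all diatonic. Abm (Ab–Cb–Eb) doesn't fit — on degree 5 Db major would have Ab (V). Abm is the degree-5 chord of Db minor, so it is the borrowed v.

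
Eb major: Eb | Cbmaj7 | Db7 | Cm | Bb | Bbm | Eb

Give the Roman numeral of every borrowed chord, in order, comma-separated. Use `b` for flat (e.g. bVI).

In Eb major the diatonic chords are Eb, Fm, Gm, Ab, Bb, Cm, Ddim. Of the given chords, Eb, Cm and Bb are diatonic. Cbmaj7 (Cb–Eb–Gb–Bb) doesn't fit — on degree 6 Eb major would have Cm (vi). Cbmaj7 is the degree-6 chord of Eb minor, so it is the borrowed bVImaj7. Db7 (Db–F–Ab–Cb) is not: scale degree 7 in Eb major carries Ddim (vii°). In Eb minor the chord on that degree is Db7, so here it functions as bVII7, borrowed from the parallel minor. Bbm (Bb–Db–F) doesn't fit — on degree 5 Eb major would have Bb (V). Bbm is the degree-5 chord of Eb minor, so it is the borrowed v.

bVImaj7, bVII7, v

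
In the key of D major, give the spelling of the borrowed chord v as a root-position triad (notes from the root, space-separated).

v is built on scale degree 5, which is A in both D major and its parallel. Stacking thirds in D minor on A gives A–C–E.

A C E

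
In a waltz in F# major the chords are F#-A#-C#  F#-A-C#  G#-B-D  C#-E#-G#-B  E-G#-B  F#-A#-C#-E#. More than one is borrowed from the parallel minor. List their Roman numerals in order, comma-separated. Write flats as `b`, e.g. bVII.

i, ii°, bVII

F# major has the diatonic set F#, G#m, A#m, B, C#, D#m, E#dim. F#–A#–C# = F#, C#–E#–G#–B = C#7 and F#–A#–C#–E# = F#maj7 all belong to that set. F#–A–C# doesn't fit — on degree 1 F# major would have F# (I). F#m is the degree-1 chord of F# minor, so it is the borrowed i. G#–B–D is not: scale degree 2 in F# major carries G#m (ii). In F# minor the chord on that degree is G#dim, so here it functions as ii°, borrowed from the parallel minor. But E–G#–B is foreign: the diatonic vii° on degree 7 is E#dim, whereas E comes from F# minor. It is labeled bVII.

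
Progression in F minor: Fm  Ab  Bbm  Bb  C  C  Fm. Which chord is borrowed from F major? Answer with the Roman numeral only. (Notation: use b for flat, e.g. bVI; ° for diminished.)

The diatonic triads in F minor (with V from harmonic minor) are Fm, Gdim, Ab, Bbm, C, Db, Eb. Of the given chords, Fm, Ab, Bbm and C are diatonic. Bb (Bb–D–F) doesn't fit — on degree 4 F minor would have Bbm (iv). Bb is the degree-4 chord of F major, so it is the borrowed IV.

IV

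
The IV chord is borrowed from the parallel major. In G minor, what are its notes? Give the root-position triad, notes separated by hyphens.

C-E-G

IV is built on scale degree 4, which is C in both G minor and its parallel. Stacking thirds in G major on C gives C–E–G.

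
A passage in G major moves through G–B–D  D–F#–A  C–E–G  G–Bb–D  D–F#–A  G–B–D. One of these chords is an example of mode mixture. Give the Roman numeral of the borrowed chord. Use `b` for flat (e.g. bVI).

i

G major has the diatonic set G, Am, Bm, C, D, Em, F#dim. G–B–D = G, D–F#–A = D and C–E–G = C are all diatonic. G–Bb–D doesn't fit — on degree 1 G major would have G (I). Gm is the degree-1 chord of G minor, so it is the borrowed i.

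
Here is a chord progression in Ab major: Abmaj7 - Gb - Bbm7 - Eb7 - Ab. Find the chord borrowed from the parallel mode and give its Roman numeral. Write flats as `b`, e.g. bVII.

bVII

In Ab major the diatonic chords are Ab, Bbm, Cm, Db, Eb, Fm, Gdim. Abmaj7, Bbm7, Eb7 and Ab all belong to that set. Gb (Gb–Bb–Db) is not: scale degree 7 in Ab major carries Gdim (vii°). In Ab minor the chord on that degree is Gb, so here it functions as bVII, borrowed from the parallel minor.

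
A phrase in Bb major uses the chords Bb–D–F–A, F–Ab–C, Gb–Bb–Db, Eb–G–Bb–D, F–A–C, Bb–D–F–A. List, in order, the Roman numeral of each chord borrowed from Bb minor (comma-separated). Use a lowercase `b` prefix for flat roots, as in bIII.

v, bVI

Bb major has the diatonic set Bb, Cm, Dm, Eb, F, Gm, Adim. Bb–D–F–A = Bbmaj7, Eb–G–Bb–D = Ebmaj7 and F–A–C = F are all diatonic. F–Ab–C doesn't fit — on degree 5 Bb major would have F (V). Fm is the degree-5 chord of Bb minor, so it is the borrowed v. But Gb–Bb–Db is foreign: the diatonic vi on degree 6 is Gm, whereas Gb comes from Bb minor. It is labeled bVI.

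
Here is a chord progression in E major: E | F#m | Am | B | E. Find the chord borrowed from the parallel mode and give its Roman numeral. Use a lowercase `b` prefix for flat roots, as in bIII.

iv

The diatonic triads in E major are E, F#m, G#m, A, B, C#m, D#dim. Of the given chords, E, F#m and B are diatonic. Am (A–C–E) doesn't fit — on degree 4 E major would have A (IV). Am is the degree-4 chord of E minor, so it is the borrowed iv.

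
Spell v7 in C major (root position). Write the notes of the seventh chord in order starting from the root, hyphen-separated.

The root, G, is scale degree 5 — the same note in C major and C minor; only the chord quality changes. Building the minor-seventh chord from the parallel minor on G: G–Bb–D–F.

G-Bb-D-F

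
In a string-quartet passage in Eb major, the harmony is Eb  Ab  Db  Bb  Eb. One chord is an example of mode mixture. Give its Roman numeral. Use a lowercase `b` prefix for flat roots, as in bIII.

bVII

Eb major has the diatonic set Eb, Fm, Gm, Ab, Bb, Cm, Ddim. Of the given chords, Eb, Ab and Bb are diatonic. Db (Db–F–Ab) is not: scale degree 7 in Eb major carries Ddim (vii°). In Eb minor the chord on that degree is Db, so here it functions as bVII, borrowed from the parallel minor.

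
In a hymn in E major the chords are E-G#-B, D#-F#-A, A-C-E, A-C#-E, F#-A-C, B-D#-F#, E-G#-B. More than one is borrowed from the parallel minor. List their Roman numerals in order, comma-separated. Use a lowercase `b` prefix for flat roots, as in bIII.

iv, ii°

In E major the diatonic chords are E, F#m, G#m, A, B, C#m, D#dim. E–G#–B = E, D#–F#–A = D#dim, A–C#–E = A and B–D#–F# = B are all diatonic. A–C–E is not: scale degree 4 in E major carries A (IV). In E minor the chord on that degree is Am, so here it functions as iv, borrowed from the parallel minor. F#–A–C is not: scale degree 2 in E major carries F#m (ii). In E minor the chord on that degree is F#dim, so here it functions as ii°, borrowed from the parallel minor.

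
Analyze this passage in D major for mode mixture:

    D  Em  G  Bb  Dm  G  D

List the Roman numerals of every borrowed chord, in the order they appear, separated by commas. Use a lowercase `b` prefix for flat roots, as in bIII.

bVI, i

The diatonic triads in D major are D, Em, F#m, G, A, Bm, C#dim. D, Em and G all belong to that set. Bb (Bb–D–F) is not: scale degree 6 in D major carries Bm (vi). In D minor the chord on that degree is Bb, so here it functions as bVI, borrowed from the parallel minor. Dm (D–F–A) doesn't fit — on degree 1 D major would have D (I). Dm is the degree-1 chord of D minor, so it is the borrowed i.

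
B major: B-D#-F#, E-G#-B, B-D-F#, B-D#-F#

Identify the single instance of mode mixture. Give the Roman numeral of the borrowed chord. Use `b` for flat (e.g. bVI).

i

The diatonic triads in B major are B, C#m, D#m, E, F#, G#m, A#dim. B–D#–F# = B and E–G#–B = E both belong to that set. B–D–F# doesn't fit — on degree 1 B major would have B (I). Bm is the degree-1 chord of B minor, so it is the borrowed i.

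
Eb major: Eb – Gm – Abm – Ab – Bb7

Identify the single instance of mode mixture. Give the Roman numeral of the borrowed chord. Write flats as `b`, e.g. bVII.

In Eb major the diatonic chords are Eb, Fm, Gm, Ab, Bb, Cm, Ddim. Of the given chords, Eb, Gm, Ab and Bb7 are diatonic. Abm (Ab–Cb–Eb) doesn't fit — on degree 4 Eb major would have Ab (IV). Abm is the degree-4 chord of Eb minor, so it is the borrowed iv.

iv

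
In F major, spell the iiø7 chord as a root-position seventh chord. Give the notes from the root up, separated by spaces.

G Bb Db F

The root, G, is scale degree 2 — the same note in F major and F minor; only the chord quality changes. In F minor the chord on G is G–Bb–Db–F.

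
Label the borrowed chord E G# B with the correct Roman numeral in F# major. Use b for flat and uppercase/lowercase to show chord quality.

In F# major scale degree 7 is E#; E is its lowered form, from F# minor. E–G#–B is a major chord — the form found in F# minor, not the diatonic vii° (E#dim). Borrowed into F# major it is written bVII.

bVII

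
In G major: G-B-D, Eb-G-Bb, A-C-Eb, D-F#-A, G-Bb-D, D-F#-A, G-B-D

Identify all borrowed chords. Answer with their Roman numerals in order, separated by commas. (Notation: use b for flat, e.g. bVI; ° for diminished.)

bVI, ii°, i

In G major the diatonic chords are G, Am, Bm, C, D, Em, F#dim. G–B–D = G and D–F#–A = D are both diatonic. But Eb–G–Bb is foreign: the diatonic vi on degree 6 is Em, whereas Eb comes from G minor. It is labeled bVI. But A–C–Eb is foreign: the diatonic ii on degree 2 is Am, whereas Adim comes from G minor. It is labeled ii°. But G–Bb–D is foreign: the diatonic I on degree 1 is G, whereas Gm comes from G minor. It is labeled i.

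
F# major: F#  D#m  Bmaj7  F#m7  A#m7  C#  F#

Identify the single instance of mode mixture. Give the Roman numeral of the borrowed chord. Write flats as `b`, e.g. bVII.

F# major has the diatonic set F#, G#m, A#m, B, C#, D#m, E#dim. F#, D#m, Bmaj7, A#m7 and C# are all diatonic. F#m7 (F#–A–C#–E) doesn't fit — on degree 1 F# major would have F# (I). F#m7 is the degree-1 chord of F# minor, so it is the borrowed i7.

i7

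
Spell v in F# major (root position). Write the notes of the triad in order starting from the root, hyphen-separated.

v is built on scale degree 5, which is C# in both F# major and its parallel. In F# minor the chord on C# is C#–E–G#.

C#-E-G#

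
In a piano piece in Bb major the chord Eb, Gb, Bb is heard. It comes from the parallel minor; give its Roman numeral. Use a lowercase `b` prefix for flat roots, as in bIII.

Eb is scale degree 4 in Bb major. Diatonically Bb major has Eb (IV) on that degree; Eb–Gb–Bb is instead the minor chord native to Bb minor, so it takes the label iv.

iv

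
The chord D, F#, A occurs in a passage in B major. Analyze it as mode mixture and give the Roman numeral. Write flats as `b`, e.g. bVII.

bIII

In B major scale degree 3 is D#; D is its lowered form, from B minor. The diatonic chord on degree 3 would be D#m (iii), but D–F#–A is the major chord from B minor. As a borrowed chord it is labeled bIII.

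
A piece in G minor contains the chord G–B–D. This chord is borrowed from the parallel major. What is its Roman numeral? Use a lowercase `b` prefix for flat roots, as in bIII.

G is scale degree 1 in G minor. G–B–D is a major chord — the form found in G major, not the diatonic i (Gm). Borrowed into G minor it is written I.

I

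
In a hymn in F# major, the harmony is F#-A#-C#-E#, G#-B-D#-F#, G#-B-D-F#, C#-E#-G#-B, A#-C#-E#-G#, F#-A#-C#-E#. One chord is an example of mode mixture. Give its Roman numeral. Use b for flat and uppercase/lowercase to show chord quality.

iiø7

The diatonic triads in F# major are F#, G#m, A#m, B, C#, D#m, E#dim. Of the given chords, F#–A#–C#–E# = F#maj7, G#–B–D#–F# = G#m7, C#–E#–G#–B = C#7 and A#–C#–E#–G# = A#m7 are diatonic. G#–B–D–F# doesn't fit — on degree 2 F# major would have G#m (ii). G#m7b5 is the degree-2 chord of F# minor, so it is the borrowed iiø7.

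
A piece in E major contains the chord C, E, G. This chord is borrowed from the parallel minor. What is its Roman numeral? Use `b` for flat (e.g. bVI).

The root C is the lowered 6th scale degree — diatonically E major has C# there. Diatonically E major has C#m (vi) on that degree; C–E–G is instead the major chord native to E minor, so it takes the label bVI.

bVI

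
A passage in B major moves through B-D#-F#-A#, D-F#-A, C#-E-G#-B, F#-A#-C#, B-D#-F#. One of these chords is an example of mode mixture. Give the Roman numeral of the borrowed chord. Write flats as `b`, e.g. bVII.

The diatonic triads in B major are B, C#m, D#m, E, F#, G#m, A#dim. B–D#–F#–A# = Bmaj7, C#–E–G#–B = C#m7, F#–A#–C# = F# and B–D#–F# = B are all diatonic. But D–F#–A is foreign: the diatonic iii on degree 3 is D#m, whereas D comes from B minor. It is labeled bIII.

bIII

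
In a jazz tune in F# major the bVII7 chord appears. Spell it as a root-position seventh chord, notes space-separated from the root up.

The root of bVII7 is the lowered 7th degree: E# becomes E. Building the dominant-seventh chord from the parallel minor on E: E–G#–B–D.

E G# B D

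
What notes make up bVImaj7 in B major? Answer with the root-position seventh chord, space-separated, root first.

G B D F#

The root of bVImaj7 is the lowered 6th degree: G# becomes G. Stacking thirds in B minor on G gives G–B–D–F#.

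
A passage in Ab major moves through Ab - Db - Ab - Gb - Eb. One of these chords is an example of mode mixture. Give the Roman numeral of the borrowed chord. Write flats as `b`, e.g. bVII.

In Ab major the diatonic chords are Ab, Bbm, Cm, Db, Eb, Fm, Gdim. Of the given chords, Ab, Db and Eb are diatonic. Gb (Gb–Bb–Db) is not: scale degree 7 in Ab major carries Gdim (vii°). In Ab minor the chord on that degree is Gb, so here it functions as bVII, borrowed from the parallel minor.

bVII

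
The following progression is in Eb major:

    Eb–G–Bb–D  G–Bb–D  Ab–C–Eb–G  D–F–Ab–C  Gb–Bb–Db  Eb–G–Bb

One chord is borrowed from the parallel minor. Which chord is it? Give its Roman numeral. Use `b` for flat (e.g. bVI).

bIII

Eb major has the diatonic set Eb, Fm, Gm, Ab, Bb, Cm, Ddim. Eb–G–Bb–D = Ebmaj7, G–Bb–D = Gm, Ab–C–Eb–G = Abmaj7, D–F–Ab–C = Dm7b5 and Eb–G–Bb = Eb all belong to that set. Gb–Bb–Db is not: scale degree 3 in Eb major carries Gm (iii). In Eb minor the chord on that degree is Gb, so here it functions as bIII, borrowed from the parallel minor.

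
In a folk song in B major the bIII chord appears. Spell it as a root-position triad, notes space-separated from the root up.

Scale degree 3 in B major is D#. bIII uses the lowered form, D, taken from B minor. Building the major chord from the parallel minor on D: D–F#–A.

D F# A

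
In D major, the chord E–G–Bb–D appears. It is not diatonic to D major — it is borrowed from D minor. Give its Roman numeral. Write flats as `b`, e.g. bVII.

The root E is the diatonic 2nd degree of D major; the borrowing shows in the chord quality. The diatonic chord on degree 2 would be Em (ii), but E–G–Bb–D is the half-diminished-seventh chord from D minor. As a borrowed chord it is labeled iiø7.

iiø7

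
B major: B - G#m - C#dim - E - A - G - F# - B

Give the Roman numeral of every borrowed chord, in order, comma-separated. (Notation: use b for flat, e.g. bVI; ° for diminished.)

ii°, bVII, bVI

The diatonic triads in B major are B, C#m, D#m, E, F#, G#m, A#dim. Of the given chords, B, G#m, E and F# are diatonic. C#dim (C#–E–G) doesn't fit — on degree 2 B major would have C#m (ii). C#dim is the degree-2 chord of B minor, so it is the borrowed ii°. A (A–C#–E) is not: scale degree 7 in B major carries A#dim (vii°). In B minor the chord on that degree is A, so here it functions as bVII, borrowed from the parallel minor. But G (G–B–D) is foreign: the diatonic vi on degree 6 is G#m, whereas G comes from B minor. It is labeled bVI.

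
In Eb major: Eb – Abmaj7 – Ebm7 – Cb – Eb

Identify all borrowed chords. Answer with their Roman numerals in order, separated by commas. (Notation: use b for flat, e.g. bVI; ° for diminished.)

i7, bVI

In Eb major the diatonic chords are Eb, Fm, Gm, Ab, Bb, Cm, Ddim. Eb and Abmaj7 both belong to that set. Ebm7 (Eb–Gb–Bb–Db) is not: scale degree 1 in Eb major carries Eb (I). In Eb minor the chord on that degree is Ebm7, so here it functions as i7, borrowed from the parallel minor. Cb (Cb–Eb–Gb) is not: scale degree 6 in Eb major carries Cm (vi). In Eb minor the chord on that degree is Cb, so here it functions as bVI, borrowed from the parallel minor.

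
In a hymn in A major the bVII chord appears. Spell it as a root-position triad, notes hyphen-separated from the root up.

The root of bVII is the lowered 7th degree: G# becomes G. Stacking thirds in A minor on G gives G–B–D.

G-B-D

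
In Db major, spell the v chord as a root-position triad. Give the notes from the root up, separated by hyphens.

The root, Ab, is scale degree 5 — the same note in Db major and Db minor; only the chord quality changes. In Db minor the chord on Ab is Ab–Cb–Eb.

Ab-Cb-Eb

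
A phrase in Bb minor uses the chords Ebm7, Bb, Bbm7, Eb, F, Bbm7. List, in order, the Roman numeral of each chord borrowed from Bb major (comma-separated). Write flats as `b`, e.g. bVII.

I, IV

Bb minor has the diatonic set Bbm, Cdim, Db, Ebm, F, Gb, Ab (with V from harmonic minor). Ebm7, Bbm7 and F all belong to that set. Bb (Bb–D–F) is not: scale degree 1 in Bb minor carries Bbm (i). In Bb major the chord on that degree is Bb, so here it functions as I, borrowed from the parallel major. But Eb (Eb–G–Bb) is foreign: the diatonic iv on degree 4 is Ebm, whereas Eb comes from Bb major. It is labeled IV.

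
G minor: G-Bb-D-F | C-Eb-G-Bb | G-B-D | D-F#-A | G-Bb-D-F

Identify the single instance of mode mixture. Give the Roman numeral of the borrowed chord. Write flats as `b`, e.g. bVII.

The diatonic triads in G minor (with V from harmonic minor) are Gm, Adim, Bb, Cm, D, Eb, F. Of the given chords, G–Bb–D–F = Gm7, C–Eb–G–Bb = Cm7 and D–F#–A = D are diatonic. But G–B–D is foreign: the diatonic i on degree 1 is Gm, whereas G comes from G major. It is labeled I.

I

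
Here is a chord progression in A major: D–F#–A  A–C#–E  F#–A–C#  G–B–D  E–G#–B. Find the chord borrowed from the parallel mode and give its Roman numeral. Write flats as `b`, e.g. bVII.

bVII

In A major the diatonic chords are A, Bm, C#m, D, E, F#m, G#dim. D–F#–A = D, A–C#–E = A, F#–A–C# = F#m and E–G#–B = E all belong to that set. G–B–D is not: scale degree 7 in A major carries G#dim (vii°). In A minor the chord on that degree is G, so here it functions as bVII, borrowed from the parallel minor.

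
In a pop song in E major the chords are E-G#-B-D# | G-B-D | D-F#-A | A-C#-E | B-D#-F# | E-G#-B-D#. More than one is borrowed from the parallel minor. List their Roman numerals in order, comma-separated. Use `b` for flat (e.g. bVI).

bIII, bVII

In E major the diatonic chords are E, F#m, G#m, A, B, C#m, D#dim. Of the given chords, E–G#–B–D# = Emaj7, A–C#–E = A and B–D#–F# = B are diatonic. But G–B–D is foreign: the diatonic iii on degree 3 is G#m, whereas G comes from E minor. It is labeled bIII. D–F#–A is not: scale degree 7 in E major carries D#dim (vii°). In E minor the chord on that degree is D, so here it functions as bVII, borrowed from the parallel minor.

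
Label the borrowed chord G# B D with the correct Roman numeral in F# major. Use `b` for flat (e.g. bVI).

The root G# is the diatonic 2nd degree of F# major; the borrowing shows in the chord quality. G#–B–D is a diminished chord — the form found in F# minor, not the diatonic ii (G#m). Borrowed into F# major it is written ii°.

ii°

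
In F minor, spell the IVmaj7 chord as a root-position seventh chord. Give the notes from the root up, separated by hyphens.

IVmaj7 is built on scale degree 4, which is Bb in both F minor and its parallel. Stacking thirds in F major on Bb gives Bb–D–F–A.

Bb-D-F-A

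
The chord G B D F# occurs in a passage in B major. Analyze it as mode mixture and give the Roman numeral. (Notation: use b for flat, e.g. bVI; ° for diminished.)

G is the lowered form of scale degree 6 in B major (the diatonic degree 6 is G#). Diatonically B major has G#m (vi) on that degree; G–B–D–F# is instead the major-seventh chord native to B minor, so it takes the label bVImaj7.

bVImaj7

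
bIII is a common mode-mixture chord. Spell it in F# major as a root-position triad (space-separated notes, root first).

bIII is built on the lowered scale degree 3. In F# major degree 3 is A#; lowered it becomes A. In F# minor the chord on A is A–C#–E.

A C# E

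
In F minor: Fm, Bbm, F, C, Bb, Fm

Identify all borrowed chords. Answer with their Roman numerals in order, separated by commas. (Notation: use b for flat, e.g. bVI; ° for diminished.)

I, IV

The diatonic triads in F minor (with V from harmonic minor) are Fm, Gdim, Ab, Bbm, C, Db, Eb. Fm, Bbm and C all belong to that set. F (F–A–C) doesn't fit — on degree 1 F minor would have Fm (i). F is the degree-1 chord of F major, so it is the borrowed I. But Bb (Bb–D–F) is foreign: the diatonic iv on degree 4 is Bbm, whereas Bb comes from F major. It is labeled IV.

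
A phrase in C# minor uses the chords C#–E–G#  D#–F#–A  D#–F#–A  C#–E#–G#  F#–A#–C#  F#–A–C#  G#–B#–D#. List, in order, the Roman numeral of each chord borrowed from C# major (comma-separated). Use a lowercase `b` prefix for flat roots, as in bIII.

In C# minor (with V from harmonic minor) the diatonic chords are C#m, D#dim, E, F#m, G#, A, B. C#–E–G# = C#m, D#–F#–A = D#dim, F#–A–C# = F#m and G#–B#–D# = G# all belong to that set. C#–E#–G# is not: scale degree 1 in C# minor carries C#m (i). In C# major the chord on that degree is C#, so here it functions as I, borrowed from the parallel major. But F#–A#–C# is foreign: the diatonic iv on degree 4 is F#m, whereas F# comes from C# major. It is labeled IV.

I, IV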